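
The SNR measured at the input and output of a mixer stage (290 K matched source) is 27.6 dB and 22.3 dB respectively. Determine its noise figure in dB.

5.3 dB

NF (dB) = SNR_in(dB) − SNR_out(dB) when the source is at T₀
NF = 27.6 − 22.3 = 5.3 dB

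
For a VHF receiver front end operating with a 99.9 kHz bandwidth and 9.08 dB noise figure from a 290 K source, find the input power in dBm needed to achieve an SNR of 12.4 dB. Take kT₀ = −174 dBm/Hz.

Sensitivity = −174 + 10 log₁₀(B) + NF + SNR_min
= −174 + 50 + 9.08 + 12.4
= −102.52 dBm → −102.5 dBm

−102.5 dBm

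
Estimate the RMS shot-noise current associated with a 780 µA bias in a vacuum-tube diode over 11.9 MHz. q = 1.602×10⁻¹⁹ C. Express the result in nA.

I_n = √(2qI·B)
2qI·B = 2 × 1.602×10⁻¹⁹ × 7.80×10⁻⁴ × 1.19×10⁷ = 2.97×10⁻¹⁵ A²
I_n = √(2.97×10⁻¹⁵) = 5.45×10⁻⁸ A = 54.5 nA

54.5 nA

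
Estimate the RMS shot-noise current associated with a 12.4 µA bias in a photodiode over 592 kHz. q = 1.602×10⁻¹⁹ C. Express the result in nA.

1.53 nA

I_n = √(2qI·B)
2qI·B = 2 × 1.602×10⁻¹⁹ × 1.24×10⁻⁵ × 5.92×10⁵ = 2.35×10⁻¹⁸ A²
I_n = √(2.35×10⁻¹⁸) = 1.53×10⁻⁹ A = 1.53 nA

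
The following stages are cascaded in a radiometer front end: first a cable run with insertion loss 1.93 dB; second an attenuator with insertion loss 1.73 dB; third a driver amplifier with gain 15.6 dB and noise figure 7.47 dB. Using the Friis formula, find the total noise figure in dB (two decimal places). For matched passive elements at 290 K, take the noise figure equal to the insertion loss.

Convert to linear (a loss of L dB is a gain of −L dB): F_i = 10^(NF_i/10), G_i = 10^(G_i,dB/10)
  Stage 1: F_1 = 10^(1.93/10) = 1.560, G_1 = 10^(−1.93/10) = 0.6412
  Stage 2: F_2 = 10^(1.73/10) = 1.489, G_2 = 10^(−1.73/10) = 0.6714
  Stage 3: F_3 = 10^(7.47/10) = 5.585, G_3 = 10^(15.6/10) = 36.31
Friis cascade:
  F = 1.560 + (1.489 − 1)/0.6412 + (5.585 − 1)/0.4305 = 12.97
NF = 10 log₁₀(12.97) = 11.13 dB

11.13 dB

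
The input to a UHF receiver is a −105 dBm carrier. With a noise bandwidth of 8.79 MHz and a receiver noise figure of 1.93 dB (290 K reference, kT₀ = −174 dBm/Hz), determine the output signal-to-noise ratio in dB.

Noise floor: N = −174 + 10 log₁₀(B) + NF
10 log₁₀(8.79×10⁶) = 69.44 dB
N = −174 + 69.44 + 1.93 = −102.63 dBm
SNR = P_sig − N = −105 − (−102.63) = −2.37 dB → −2.4 dB

−2.4 dB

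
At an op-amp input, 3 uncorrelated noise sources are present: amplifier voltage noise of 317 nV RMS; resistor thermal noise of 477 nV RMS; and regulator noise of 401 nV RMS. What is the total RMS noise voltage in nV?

Uncorrelated sources add in power (mean-square): V_tot = √(ΣV_i²)
V_tot = √[(3.17×10⁻⁷)² + (4.77×10⁻⁷)² + (4.01×10⁻⁷)²] = 6.99×10⁻⁷ V = 699 nV

699 nV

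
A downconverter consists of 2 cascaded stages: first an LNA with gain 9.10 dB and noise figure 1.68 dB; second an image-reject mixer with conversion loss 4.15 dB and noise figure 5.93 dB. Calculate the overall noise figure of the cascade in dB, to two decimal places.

2.63 dB

Convert to linear (a loss of L dB is a gain of −L dB): F_i = 10^(NF_i/10), G_i = 10^(G_i,dB/10)
  Stage 1: F_1 = 10^(1.68/10) = 1.472, G_1 = 10^(9.10/10) = 8.128
  Stage 2: F_2 = 10^(5.93/10) = 3.917, G_2 = 10^(−4.15/10) = 0.3846
Friis cascade:
  F = 1.472 + (3.917 − 1)/8.128 = 1.831
NF = 10 log₁₀(1.831) = 2.63 dB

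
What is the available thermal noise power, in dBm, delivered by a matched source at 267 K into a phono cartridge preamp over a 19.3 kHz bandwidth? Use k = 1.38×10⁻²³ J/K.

P_n = kTB = 1.38×10⁻²³ × 267 × 1.93×10⁴ = 7.11×10⁻¹⁷ W
In dBm: 10 log₁₀(7.11×10⁻¹⁷ / 10⁻³) = −131.5 dBm

−131.5 dBm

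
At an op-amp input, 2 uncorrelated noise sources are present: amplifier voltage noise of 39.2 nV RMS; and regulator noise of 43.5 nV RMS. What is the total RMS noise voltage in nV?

58.6 nV

Uncorrelated sources add in power (mean-square): V_tot = √(ΣV_i²)
V_tot = √[(3.92×10⁻⁸)² + (4.35×10⁻⁸)²] = 5.86×10⁻⁸ V = 58.6 nV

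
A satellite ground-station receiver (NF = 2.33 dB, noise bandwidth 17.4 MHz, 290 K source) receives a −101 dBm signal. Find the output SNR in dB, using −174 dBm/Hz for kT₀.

−1.7 dB

Noise floor: N = −174 + 10 log₁₀(B) + NF
10 log₁₀(1.74×10⁷) = 72.41 dB
N = −174 + 72.41 + 2.33 = −99.26 dBm
SNR = P_sig − N = −101 − (−99.26) = −1.74 dB → −1.7 dB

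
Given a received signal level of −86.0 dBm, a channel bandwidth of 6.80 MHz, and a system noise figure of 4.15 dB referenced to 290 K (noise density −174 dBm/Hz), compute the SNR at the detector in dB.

Noise floor: N = −174 + 10 log₁₀(B) + NF
10 log₁₀(6.80×10⁶) = 68.33 dB
N = −174 + 68.33 + 4.15 = −101.52 dBm
SNR = P_sig − N = −86.0 − (−101.52) = 15.52 dB → 15.5 dB

15.5 dB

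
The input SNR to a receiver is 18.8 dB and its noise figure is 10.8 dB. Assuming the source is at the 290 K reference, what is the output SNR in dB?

8.0 dB

By definition F = SNR_in/SNR_out, so in dB: SNR_out = SNR_in − NF
SNR_out = 18.8 − 10.8 = 8.0 dB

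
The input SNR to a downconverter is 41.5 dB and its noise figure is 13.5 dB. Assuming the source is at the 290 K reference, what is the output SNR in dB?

28.0 dB

By definition F = SNR_in/SNR_out, so in dB: SNR_out = SNR_in − NF
SNR_out = 41.5 − 13.5 = 28.0 dB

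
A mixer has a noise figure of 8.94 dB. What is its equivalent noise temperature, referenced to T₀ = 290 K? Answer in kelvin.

1982 K

F = 10^(8.94/10) = 7.8343
T_e = (F − 1)·T₀ = (7.8343 − 1) × 290 = 1982 K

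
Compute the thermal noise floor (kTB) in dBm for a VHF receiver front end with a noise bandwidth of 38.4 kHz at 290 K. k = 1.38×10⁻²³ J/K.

P_n = kTB = 1.38×10⁻²³ × 290 × 3.84×10⁴ = 1.54×10⁻¹⁶ W
In dBm: 10 log₁₀(1.54×10⁻¹⁶ / 10⁻³) = −128.1 dBm

−128.1 dBm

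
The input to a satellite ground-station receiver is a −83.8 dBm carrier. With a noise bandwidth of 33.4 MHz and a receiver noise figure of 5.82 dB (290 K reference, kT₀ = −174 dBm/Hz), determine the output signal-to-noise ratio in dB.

9.1 dB

Noise floor: N = −174 + 10 log₁₀(B) + NF
10 log₁₀(3.34×10⁷) = 75.24 dB
N = −174 + 75.24 + 5.82 = −92.94 dBm
SNR = P_sig − N = −83.8 − (−92.94) = 9.14 dB → 9.1 dB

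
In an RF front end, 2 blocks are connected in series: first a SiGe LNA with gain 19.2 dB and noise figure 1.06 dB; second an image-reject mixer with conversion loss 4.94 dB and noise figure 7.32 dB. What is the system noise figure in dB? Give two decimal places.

Convert to linear (a loss of L dB is a gain of −L dB): F_i = 10^(NF_i/10), G_i = 10^(G_i,dB/10)
  Stage 1: F_1 = 10^(1.06/10) = 1.276, G_1 = 10^(19.2/10) = 83.18
  Stage 2: F_2 = 10^(7.32/10) = 5.395, G_2 = 10^(−4.94/10) = 0.3206
Friis cascade:
  F = 1.276 + (5.395 − 1)/83.18 = 1.329
NF = 10 log₁₀(1.329) = 1.24 dB

1.24 dB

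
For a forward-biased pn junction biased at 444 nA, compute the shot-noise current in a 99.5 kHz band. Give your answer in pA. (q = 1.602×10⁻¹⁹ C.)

119 pA

I_n = √(2qI·B)
2qI·B = 2 × 1.602×10⁻¹⁹ × 4.44×10⁻⁷ × 9.95×10⁴ = 1.42×10⁻²⁰ A²
I_n = √(1.42×10⁻²⁰) = 1.19×10⁻¹⁰ A = 119 pA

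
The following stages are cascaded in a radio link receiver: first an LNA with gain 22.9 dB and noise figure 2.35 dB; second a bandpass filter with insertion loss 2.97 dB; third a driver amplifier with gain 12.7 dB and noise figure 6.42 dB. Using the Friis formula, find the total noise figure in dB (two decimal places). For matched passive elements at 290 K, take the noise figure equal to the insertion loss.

Convert to linear (a loss of L dB is a gain of −L dB): F_i = 10^(NF_i/10), G_i = 10^(G_i,dB/10)
  Stage 1: F_1 = 10^(2.35/10) = 1.718, G_1 = 10^(22.9/10) = 195.0
  Stage 2: F_2 = 10^(2.97/10) = 1.982, G_2 = 10^(−2.97/10) = 0.5047
  Stage 3: F_3 = 10^(6.42/10) = 4.385, G_3 = 10^(12.7/10) = 18.62
Friis cascade:
  F = 1.718 + (1.982 − 1)/195.0 + (4.385 − 1)/98.40 = 1.757
NF = 10 log₁₀(1.757) = 2.45 dB

2.45 dB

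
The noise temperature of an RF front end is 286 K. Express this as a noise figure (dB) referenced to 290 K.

2.98 dB

F = 1 + T_e/T₀ = 1 + 286/290 = 1.98621
NF = 10 log₁₀(1.98621) = 2.98 dB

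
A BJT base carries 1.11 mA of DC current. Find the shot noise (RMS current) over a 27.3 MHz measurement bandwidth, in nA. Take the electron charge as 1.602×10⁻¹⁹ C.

I_n = √(2qI·B)
2qI·B = 2 × 1.602×10⁻¹⁹ × 1.11×10⁻³ × 2.73×10⁷ = 9.71×10⁻¹⁵ A²
I_n = √(9.71×10⁻¹⁵) = 9.85×10⁻⁸ A = 98.5 nA

98.5 nA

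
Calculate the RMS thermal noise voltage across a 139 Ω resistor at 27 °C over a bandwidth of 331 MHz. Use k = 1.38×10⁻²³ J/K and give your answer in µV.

T = 27 °C + 273.15 = 300.15 K
V_n = √(4kTRB)
4kTRB = 4 × 1.38×10⁻²³ × 300.15 × 1.39×10² × 3.31×10⁸ = 7.62×10⁻¹⁰ V²
V_n = √(7.62×10⁻¹⁰) = 2.76×10⁻⁵ V = 27.6 µV

27.6 µV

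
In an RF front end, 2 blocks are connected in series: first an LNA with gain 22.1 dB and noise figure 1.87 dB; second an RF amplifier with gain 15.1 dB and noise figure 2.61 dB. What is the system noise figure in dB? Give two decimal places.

Convert to linear (a loss of L dB is a gain of −L dB): F_i = 10^(NF_i/10), G_i = 10^(G_i,dB/10)
  Stage 1: F_1 = 10^(1.87/10) = 1.538, G_1 = 10^(22.1/10) = 162.2
  Stage 2: F_2 = 10^(2.61/10) = 1.824, G_2 = 10^(15.1/10) = 32.36
Friis cascade:
  F = 1.538 + (1.824 − 1)/162.2 = 1.543
NF = 10 log₁₀(1.543) = 1.88 dB

1.88 dB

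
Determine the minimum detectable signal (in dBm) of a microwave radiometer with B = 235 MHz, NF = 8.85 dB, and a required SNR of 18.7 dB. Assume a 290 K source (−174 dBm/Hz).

−62.7 dBm

Sensitivity = −174 + 10 log₁₀(B) + NF + SNR_min
= −174 + 83.71 + 8.85 + 18.7
= −62.74 dBm → −62.7 dBm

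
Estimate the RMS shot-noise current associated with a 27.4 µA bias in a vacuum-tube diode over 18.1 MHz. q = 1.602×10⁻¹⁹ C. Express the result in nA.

12.6 nA

I_n = √(2qI·B)
2qI·B = 2 × 1.602×10⁻¹⁹ × 2.74×10⁻⁵ × 1.81×10⁷ = 1.59×10⁻¹⁶ A²
I_n = √(1.59×10⁻¹⁶) = 1.26×10⁻⁸ A = 12.6 nA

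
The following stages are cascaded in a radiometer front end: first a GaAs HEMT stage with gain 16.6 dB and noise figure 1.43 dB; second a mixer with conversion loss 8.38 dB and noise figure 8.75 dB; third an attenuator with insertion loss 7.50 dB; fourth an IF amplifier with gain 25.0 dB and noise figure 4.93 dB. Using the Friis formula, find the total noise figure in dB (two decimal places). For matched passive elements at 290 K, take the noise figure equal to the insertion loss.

Convert to linear (a loss of L dB is a gain of −L dB): F_i = 10^(NF_i/10), G_i = 10^(G_i,dB/10)
  Stage 1: F_1 = 10^(1.43/10) = 1.390, G_1 = 10^(16.6/10) = 45.71
  Stage 2: F_2 = 10^(8.75/10) = 7.499, G_2 = 10^(−8.38/10) = 0.1452
  Stage 3: F_3 = 10^(7.50/10) = 5.623, G_3 = 10^(−7.50/10) = 0.1778
  Stage 4: F_4 = 10^(4.93/10) = 3.112, G_4 = 10^(25.0/10) = 316.2
Friis cascade:
  F = 1.390 + (7.499 − 1)/45.71 + (5.623 − 1)/6.637 + (3.112 − 1)/1.180 = 4.018
NF = 10 log₁₀(4.018) = 6.04 dB

6.04 dB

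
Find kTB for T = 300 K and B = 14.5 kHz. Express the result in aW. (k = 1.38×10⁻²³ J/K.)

P_n = kTB = 1.38×10⁻²³ × 300 × 1.45×10⁴ = 6.00×10⁻¹⁷ W = 60.0 aW

60.0 aW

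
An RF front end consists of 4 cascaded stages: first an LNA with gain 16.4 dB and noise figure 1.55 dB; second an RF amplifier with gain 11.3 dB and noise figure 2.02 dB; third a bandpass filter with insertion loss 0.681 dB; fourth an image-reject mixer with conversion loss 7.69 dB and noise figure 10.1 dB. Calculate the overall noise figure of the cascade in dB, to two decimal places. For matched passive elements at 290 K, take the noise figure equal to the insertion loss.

1.65 dB

Convert to linear (a loss of L dB is a gain of −L dB): F_i = 10^(NF_i/10), G_i = 10^(G_i,dB/10)
  Stage 1: F_1 = 10^(1.55/10) = 1.429, G_1 = 10^(16.4/10) = 43.65
  Stage 2: F_2 = 10^(2.02/10) = 1.592, G_2 = 10^(11.3/10) = 13.49
  Stage 3: F_3 = 10^(0.681/10) = 1.170, G_3 = 10^(−0.681/10) = 0.8549
  Stage 4: F_4 = 10^(10.1/10) = 10.23, G_4 = 10^(−7.69/10) = 0.1702
Friis cascade:
  F = 1.429 + (1.592 − 1)/43.65 + (1.170 − 1)/588.8 + (10.23 − 1)/503.4 = 1.461
NF = 10 log₁₀(1.461) = 1.65 dB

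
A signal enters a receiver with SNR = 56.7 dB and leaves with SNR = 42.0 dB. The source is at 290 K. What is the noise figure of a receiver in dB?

14.7 dB

NF (dB) = SNR_in(dB) − SNR_out(dB) when the source is at T₀
NF = 56.7 − 42.0 = 14.7 dB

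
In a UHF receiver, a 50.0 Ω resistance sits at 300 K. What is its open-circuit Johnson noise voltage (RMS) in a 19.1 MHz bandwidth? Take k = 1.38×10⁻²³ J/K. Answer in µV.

3.98 µV

V_n = √(4kTRB)
4kTRB = 4 × 1.38×10⁻²³ × 300 × 5.00×10¹ × 1.91×10⁷ = 1.58×10⁻¹¹ V²
V_n = √(1.58×10⁻¹¹) = 3.98×10⁻⁶ V = 3.98 µV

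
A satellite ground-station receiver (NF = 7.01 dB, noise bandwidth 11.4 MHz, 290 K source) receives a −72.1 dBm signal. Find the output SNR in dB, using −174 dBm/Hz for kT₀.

Noise floor: N = −174 + 10 log₁₀(B) + NF
10 log₁₀(1.14×10⁷) = 70.57 dB
N = −174 + 70.57 + 7.01 = −96.42 dBm
SNR = P_sig − N = −72.1 − (−96.42) = 24.32 dB → 24.3 dB

24.3 dB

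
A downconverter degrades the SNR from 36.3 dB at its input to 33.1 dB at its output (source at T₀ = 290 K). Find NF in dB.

NF (dB) = SNR_in(dB) − SNR_out(dB) when the source is at T₀
NF = 36.3 − 33.1 = 3.2 dB

3.2 dB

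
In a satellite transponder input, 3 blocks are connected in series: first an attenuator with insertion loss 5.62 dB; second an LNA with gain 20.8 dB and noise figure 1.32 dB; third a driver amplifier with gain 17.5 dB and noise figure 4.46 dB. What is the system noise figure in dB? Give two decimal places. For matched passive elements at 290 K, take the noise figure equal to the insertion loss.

Convert to linear (a loss of L dB is a gain of −L dB): F_i = 10^(NF_i/10), G_i = 10^(G_i,dB/10)
  Stage 1: F_1 = 10^(5.62/10) = 3.648, G_1 = 10^(−5.62/10) = 0.2742
  Stage 2: F_2 = 10^(1.32/10) = 1.355, G_2 = 10^(20.8/10) = 120.2
  Stage 3: F_3 = 10^(4.46/10) = 2.793, G_3 = 10^(17.5/10) = 56.23
Friis cascade:
  F = 3.648 + (1.355 − 1)/0.2742 + (2.793 − 1)/32.96 = 4.997
NF = 10 log₁₀(4.997) = 6.99 dB

6.99 dB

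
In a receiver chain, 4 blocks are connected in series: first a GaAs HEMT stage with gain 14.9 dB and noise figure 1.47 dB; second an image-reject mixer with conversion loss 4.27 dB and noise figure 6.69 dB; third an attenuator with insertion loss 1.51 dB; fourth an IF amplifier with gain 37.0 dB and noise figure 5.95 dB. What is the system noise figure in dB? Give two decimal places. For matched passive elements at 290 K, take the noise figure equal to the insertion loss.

Convert to linear (a loss of L dB is a gain of −L dB): F_i = 10^(NF_i/10), G_i = 10^(G_i,dB/10)
  Stage 1: F_1 = 10^(1.47/10) = 1.403, G_1 = 10^(14.9/10) = 30.90
  Stage 2: F_2 = 10^(6.69/10) = 4.667, G_2 = 10^(−4.27/10) = 0.3741
  Stage 3: F_3 = 10^(1.51/10) = 1.416, G_3 = 10^(−1.51/10) = 0.7063
  Stage 4: F_4 = 10^(5.95/10) = 3.936, G_4 = 10^(37.0/10) = 5012
Friis cascade:
  F = 1.403 + (4.667 − 1)/30.90 + (1.416 − 1)/11.56 + (3.936 − 1)/8.166 = 1.917
NF = 10 log₁₀(1.917) = 2.83 dB

2.83 dB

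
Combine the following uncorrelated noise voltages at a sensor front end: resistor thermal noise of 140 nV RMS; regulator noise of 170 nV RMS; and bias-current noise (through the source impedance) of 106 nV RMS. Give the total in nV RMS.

Uncorrelated sources add in power (mean-square): V_tot = √(ΣV_i²)
V_tot = √[(1.40×10⁻⁷)² + (1.70×10⁻⁷)² + (1.06×10⁻⁷)²] = 2.44×10⁻⁷ V = 244 nV

244 nV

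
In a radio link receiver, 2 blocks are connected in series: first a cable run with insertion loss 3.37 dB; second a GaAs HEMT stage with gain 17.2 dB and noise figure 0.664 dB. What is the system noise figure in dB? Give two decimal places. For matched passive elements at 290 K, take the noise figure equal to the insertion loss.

4.03 dB

Convert to linear (a loss of L dB is a gain of −L dB): F_i = 10^(NF_i/10), G_i = 10^(G_i,dB/10)
  Stage 1: F_1 = 10^(3.37/10) = 2.173, G_1 = 10^(−3.37/10) = 0.4603
  Stage 2: F_2 = 10^(0.664/10) = 1.165, G_2 = 10^(17.2/10) = 52.48
Friis cascade:
  F = 2.173 + (1.165 − 1)/0.4603 = 2.532
NF = 10 log₁₀(2.532) = 4.03 dB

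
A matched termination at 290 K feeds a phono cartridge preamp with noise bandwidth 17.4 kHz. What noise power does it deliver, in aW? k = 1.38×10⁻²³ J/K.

69.6 aW

P_n = kTB = 1.38×10⁻²³ × 290 × 1.74×10⁴ = 6.96×10⁻¹⁷ W = 69.6 aW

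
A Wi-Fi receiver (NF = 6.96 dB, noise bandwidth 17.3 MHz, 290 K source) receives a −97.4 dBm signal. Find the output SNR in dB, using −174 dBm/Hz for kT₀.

Noise floor: N = −174 + 10 log₁₀(B) + NF
10 log₁₀(1.73×10⁷) = 72.38 dB
N = −174 + 72.38 + 6.96 = −94.66 dBm
SNR = P_sig − N = −97.4 − (−94.66) = −2.74 dB → −2.7 dB

−2.7 dB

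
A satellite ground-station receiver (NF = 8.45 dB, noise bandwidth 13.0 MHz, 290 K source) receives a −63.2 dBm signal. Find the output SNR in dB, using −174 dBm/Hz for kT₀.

Noise floor: N = −174 + 10 log₁₀(B) + NF
10 log₁₀(1.30×10⁷) = 71.14 dB
N = −174 + 71.14 + 8.45 = −94.41 dBm
SNR = P_sig − N = −63.2 − (−94.41) = 31.21 dB → 31.2 dB

31.2 dB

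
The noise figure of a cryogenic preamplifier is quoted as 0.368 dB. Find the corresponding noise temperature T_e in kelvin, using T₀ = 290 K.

25.6 K

F = 10^(0.368/10) = 1.08843
T_e = (F − 1)·T₀ = (1.08843 − 1) × 290 = 25.6 K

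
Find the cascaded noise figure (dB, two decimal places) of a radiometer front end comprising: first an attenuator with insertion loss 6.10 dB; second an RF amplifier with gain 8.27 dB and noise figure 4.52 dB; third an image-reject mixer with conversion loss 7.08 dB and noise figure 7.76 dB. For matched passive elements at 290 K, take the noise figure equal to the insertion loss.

11.63 dB

Convert to linear (a loss of L dB is a gain of −L dB): F_i = 10^(NF_i/10), G_i = 10^(G_i,dB/10)
  Stage 1: F_1 = 10^(6.10/10) = 4.074, G_1 = 10^(−6.10/10) = 0.2455
  Stage 2: F_2 = 10^(4.52/10) = 2.831, G_2 = 10^(8.27/10) = 6.714
  Stage 3: F_3 = 10^(7.76/10) = 5.970, G_3 = 10^(−7.08/10) = 0.1959
Friis cascade:
  F = 4.074 + (2.831 − 1)/0.2455 + (5.970 − 1)/1.648 = 14.55
NF = 10 log₁₀(14.55) = 11.63 dB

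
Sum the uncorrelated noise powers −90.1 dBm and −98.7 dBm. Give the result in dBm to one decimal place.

Convert to linear, add, convert back:
P₁ = 9.77×10⁻¹³ W, P₂ = 1.35×10⁻¹³ W
P_tot = 1.11×10⁻¹² W → 10 log₁₀(P_tot / 10⁻³) = −89.5 dBm

−89.5 dBm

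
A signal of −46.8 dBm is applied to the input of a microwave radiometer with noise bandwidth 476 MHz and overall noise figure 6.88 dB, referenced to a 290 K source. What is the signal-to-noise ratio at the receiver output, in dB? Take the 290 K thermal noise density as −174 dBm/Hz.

Noise floor: N = −174 + 10 log₁₀(B) + NF
10 log₁₀(4.76×10⁸) = 86.78 dB
N = −174 + 86.78 + 6.88 = −80.34 dBm
SNR = P_sig − N = −46.8 − (−80.34) = 33.54 dB → 33.5 dB

33.5 dB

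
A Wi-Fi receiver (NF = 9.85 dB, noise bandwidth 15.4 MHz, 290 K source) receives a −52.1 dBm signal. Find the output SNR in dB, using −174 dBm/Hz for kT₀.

Noise floor: N = −174 + 10 log₁₀(B) + NF
10 log₁₀(1.54×10⁷) = 71.88 dB
N = −174 + 71.88 + 9.85 = −92.27 dBm
SNR = P_sig − N = −52.1 − (−92.27) = 40.17 dB → 40.2 dB

40.2 dB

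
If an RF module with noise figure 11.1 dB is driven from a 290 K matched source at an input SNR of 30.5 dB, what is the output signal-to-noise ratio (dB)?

19.4 dB

By definition F = SNR_in/SNR_out, so in dB: SNR_out = SNR_in − NF
SNR_out = 30.5 − 11.1 = 19.4 dB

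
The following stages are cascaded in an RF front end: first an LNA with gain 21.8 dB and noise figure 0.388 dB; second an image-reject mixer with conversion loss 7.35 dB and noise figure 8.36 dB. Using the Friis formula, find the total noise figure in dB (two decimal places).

Convert to linear (a loss of L dB is a gain of −L dB): F_i = 10^(NF_i/10), G_i = 10^(G_i,dB/10)
  Stage 1: F_1 = 10^(0.388/10) = 1.093, G_1 = 10^(21.8/10) = 151.4
  Stage 2: F_2 = 10^(8.36/10) = 6.855, G_2 = 10^(−7.35/10) = 0.1841
Friis cascade:
  F = 1.093 + (6.855 − 1)/151.4 = 1.132
NF = 10 log₁₀(1.132) = 0.54 dB

0.54 dB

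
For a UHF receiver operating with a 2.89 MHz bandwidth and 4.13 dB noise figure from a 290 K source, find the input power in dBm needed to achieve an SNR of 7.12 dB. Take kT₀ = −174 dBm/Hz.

Sensitivity = −174 + 10 log₁₀(B) + NF + SNR_min
= −174 + 64.61 + 4.13 + 7.12
= −98.14 dBm → −98.1 dBm

−98.1 dBm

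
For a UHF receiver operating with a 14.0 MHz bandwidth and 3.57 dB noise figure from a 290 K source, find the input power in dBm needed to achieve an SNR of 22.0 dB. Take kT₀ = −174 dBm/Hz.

Sensitivity = −174 + 10 log₁₀(B) + NF + SNR_min
= −174 + 71.46 + 3.57 + 22.0
= −76.97 dBm → −77.0 dBm

−77.0 dBm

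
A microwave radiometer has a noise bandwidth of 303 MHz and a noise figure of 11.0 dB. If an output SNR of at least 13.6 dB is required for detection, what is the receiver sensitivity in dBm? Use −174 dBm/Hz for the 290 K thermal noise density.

−64.6 dBm

Sensitivity = −174 + 10 log₁₀(B) + NF + SNR_min
= −174 + 84.81 + 11.0 + 13.6
= −64.59 dBm → −64.6 dBm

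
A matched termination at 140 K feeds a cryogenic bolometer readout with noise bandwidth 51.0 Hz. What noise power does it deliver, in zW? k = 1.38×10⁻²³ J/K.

98.5 zW

P_n = kTB = 1.38×10⁻²³ × 140 × 5.10×10¹ = 9.85×10⁻²⁰ W = 98.5 zW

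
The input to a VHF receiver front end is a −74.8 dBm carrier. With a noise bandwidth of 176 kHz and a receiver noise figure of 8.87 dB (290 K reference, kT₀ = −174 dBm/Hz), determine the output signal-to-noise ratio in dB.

37.9 dB

Noise floor: N = −174 + 10 log₁₀(B) + NF
10 log₁₀(1.76×10⁵) = 52.46 dB
N = −174 + 52.46 + 8.87 = −112.67 dBm
SNR = P_sig − N = −74.8 − (−112.67) = 37.87 dB → 37.9 dB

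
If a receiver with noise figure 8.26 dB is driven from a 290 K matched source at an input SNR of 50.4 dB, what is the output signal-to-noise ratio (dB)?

By definition F = SNR_in/SNR_out, so in dB: SNR_out = SNR_in − NF
SNR_out = 50.4 − 8.26 = 42.14 dB

42.14 dB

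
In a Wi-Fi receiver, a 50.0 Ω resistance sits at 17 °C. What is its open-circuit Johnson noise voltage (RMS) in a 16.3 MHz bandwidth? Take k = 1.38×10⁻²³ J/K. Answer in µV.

T = 17 °C + 273.15 = 290.15 K
V_n = √(4kTRB)
4kTRB = 4 × 1.38×10⁻²³ × 290.15 × 5.00×10¹ × 1.63×10⁷ = 1.31×10⁻¹¹ V²
V_n = √(1.31×10⁻¹¹) = 3.61×10⁻⁶ V = 3.61 µV

3.61 µV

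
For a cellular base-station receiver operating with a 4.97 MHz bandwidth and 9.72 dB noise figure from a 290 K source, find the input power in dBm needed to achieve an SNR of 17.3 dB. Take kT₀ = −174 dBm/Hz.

−80.0 dBm

Sensitivity = −174 + 10 log₁₀(B) + NF + SNR_min
= −174 + 66.96 + 9.72 + 17.3
= −80.02 dBm → −80.0 dBm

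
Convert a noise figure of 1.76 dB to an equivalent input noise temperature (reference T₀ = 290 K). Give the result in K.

F = 10^(1.76/10) = 1.49968
T_e = (F − 1)·T₀ = (1.49968 − 1) × 290 = 145 K

145 K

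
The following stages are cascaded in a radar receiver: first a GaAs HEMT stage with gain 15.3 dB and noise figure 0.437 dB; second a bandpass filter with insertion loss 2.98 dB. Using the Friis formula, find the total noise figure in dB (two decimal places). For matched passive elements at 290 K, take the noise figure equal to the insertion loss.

Convert to linear (a loss of L dB is a gain of −L dB): F_i = 10^(NF_i/10), G_i = 10^(G_i,dB/10)
  Stage 1: F_1 = 10^(0.437/10) = 1.106, G_1 = 10^(15.3/10) = 33.88
  Stage 2: F_2 = 10^(2.98/10) = 1.986, G_2 = 10^(−2.98/10) = 0.5035
Friis cascade:
  F = 1.106 + (1.986 − 1)/33.88 = 1.135
NF = 10 log₁₀(1.135) = 0.55 dB

0.55 dB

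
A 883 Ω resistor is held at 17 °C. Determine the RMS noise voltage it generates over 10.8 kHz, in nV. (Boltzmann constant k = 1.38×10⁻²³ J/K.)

T = 17 °C + 273.15 = 290.15 K
V_n = √(4kTRB)
4kTRB = 4 × 1.38×10⁻²³ × 290.15 × 8.83×10² × 1.08×10⁴ = 1.53×10⁻¹³ V²
V_n = √(1.53×10⁻¹³) = 3.91×10⁻⁷ V = 391 nV

391 nV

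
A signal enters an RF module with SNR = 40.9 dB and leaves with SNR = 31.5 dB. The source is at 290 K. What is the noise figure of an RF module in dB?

NF (dB) = SNR_in(dB) − SNR_out(dB) when the source is at T₀
NF = 40.9 − 31.5 = 9.4 dB

9.4 dB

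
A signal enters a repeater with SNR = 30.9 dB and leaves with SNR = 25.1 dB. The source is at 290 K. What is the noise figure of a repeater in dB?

NF (dB) = SNR_in(dB) − SNR_out(dB) when the source is at T₀
NF = 30.9 − 25.1 = 5.8 dB

5.8 dB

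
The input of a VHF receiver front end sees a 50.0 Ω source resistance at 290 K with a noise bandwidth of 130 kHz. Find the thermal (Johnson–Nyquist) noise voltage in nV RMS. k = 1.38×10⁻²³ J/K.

323 nV

V_n = √(4kTRB)
4kTRB = 4 × 1.38×10⁻²³ × 290 × 5.00×10¹ × 1.30×10⁵ = 1.04×10⁻¹³ V²
V_n = √(1.04×10⁻¹³) = 3.23×10⁻⁷ V = 323 nV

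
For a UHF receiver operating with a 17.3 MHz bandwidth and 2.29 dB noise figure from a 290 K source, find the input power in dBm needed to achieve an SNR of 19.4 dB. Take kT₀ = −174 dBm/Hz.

Sensitivity = −174 + 10 log₁₀(B) + NF + SNR_min
= −174 + 72.38 + 2.29 + 19.4
= −79.93 dBm → −79.9 dBm

−79.9 dBm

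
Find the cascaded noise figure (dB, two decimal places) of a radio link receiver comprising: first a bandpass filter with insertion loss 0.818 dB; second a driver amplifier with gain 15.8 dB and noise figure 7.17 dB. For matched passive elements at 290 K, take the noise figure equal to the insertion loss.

7.99 dB

Convert to linear (a loss of L dB is a gain of −L dB): F_i = 10^(NF_i/10), G_i = 10^(G_i,dB/10)
  Stage 1: F_1 = 10^(0.818/10) = 1.207, G_1 = 10^(−0.818/10) = 0.8283
  Stage 2: F_2 = 10^(7.17/10) = 5.212, G_2 = 10^(15.8/10) = 38.02
Friis cascade:
  F = 1.207 + (5.212 − 1)/0.8283 = 6.292
NF = 10 log₁₀(6.292) = 7.99 dB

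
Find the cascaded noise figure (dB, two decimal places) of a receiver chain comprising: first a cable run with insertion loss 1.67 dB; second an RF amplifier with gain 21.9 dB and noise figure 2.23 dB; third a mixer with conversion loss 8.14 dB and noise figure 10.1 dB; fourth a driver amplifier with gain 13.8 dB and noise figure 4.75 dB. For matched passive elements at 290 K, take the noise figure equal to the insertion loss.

Convert to linear (a loss of L dB is a gain of −L dB): F_i = 10^(NF_i/10), G_i = 10^(G_i,dB/10)
  Stage 1: F_1 = 10^(1.67/10) = 1.469, G_1 = 10^(−1.67/10) = 0.6808
  Stage 2: F_2 = 10^(2.23/10) = 1.671, G_2 = 10^(21.9/10) = 154.9
  Stage 3: F_3 = 10^(10.1/10) = 10.23, G_3 = 10^(−8.14/10) = 0.1535
  Stage 4: F_4 = 10^(4.75/10) = 2.985, G_4 = 10^(13.8/10) = 23.99
Friis cascade:
  F = 1.469 + (1.671 − 1)/0.6808 + (10.23 − 1)/105.4 + (2.985 − 1)/16.18 = 2.665
NF = 10 log₁₀(2.665) = 4.26 dB

4.26 dB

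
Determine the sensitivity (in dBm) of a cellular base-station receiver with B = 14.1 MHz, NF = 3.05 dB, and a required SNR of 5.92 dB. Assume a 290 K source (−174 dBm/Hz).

Sensitivity = −174 + 10 log₁₀(B) + NF + SNR_min
= −174 + 71.49 + 3.05 + 5.92
= −93.54 dBm → −93.5 dBm

−93.5 dBm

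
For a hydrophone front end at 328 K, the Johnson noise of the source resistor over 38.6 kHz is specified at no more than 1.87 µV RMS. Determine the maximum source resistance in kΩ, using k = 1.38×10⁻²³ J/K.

5.00 kΩ

Johnson–Nyquist: V_n = √(4kTRB) ⇒ R = V_n² / (4kTB)
4kTB = 4 × 1.38×10⁻²³ × 328 × 3.86×10⁴ = 6.99×10⁻¹⁶
R = (1.87×10⁻⁶)² / 6.99×10⁻¹⁶ = 5.00×10³ Ω = 5.00 kΩ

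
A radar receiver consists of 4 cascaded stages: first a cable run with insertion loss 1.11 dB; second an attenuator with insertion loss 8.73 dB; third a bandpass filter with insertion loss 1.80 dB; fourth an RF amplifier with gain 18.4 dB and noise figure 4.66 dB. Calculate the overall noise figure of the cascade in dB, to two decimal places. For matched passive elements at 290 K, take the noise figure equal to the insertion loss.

16.30 dB

Convert to linear (a loss of L dB is a gain of −L dB): F_i = 10^(NF_i/10), G_i = 10^(G_i,dB/10)
  Stage 1: F_1 = 10^(1.11/10) = 1.291, G_1 = 10^(−1.11/10) = 0.7745
  Stage 2: F_2 = 10^(8.73/10) = 7.464, G_2 = 10^(−8.73/10) = 0.1340
  Stage 3: F_3 = 10^(1.80/10) = 1.514, G_3 = 10^(−1.80/10) = 0.6607
  Stage 4: F_4 = 10^(4.66/10) = 2.924, G_4 = 10^(18.4/10) = 69.18
Friis cascade:
  F = 1.291 + (7.464 − 1)/0.7745 + (1.514 − 1)/0.1038 + (2.924 − 1)/0.06855 = 42.66
NF = 10 log₁₀(42.66) = 16.30 dB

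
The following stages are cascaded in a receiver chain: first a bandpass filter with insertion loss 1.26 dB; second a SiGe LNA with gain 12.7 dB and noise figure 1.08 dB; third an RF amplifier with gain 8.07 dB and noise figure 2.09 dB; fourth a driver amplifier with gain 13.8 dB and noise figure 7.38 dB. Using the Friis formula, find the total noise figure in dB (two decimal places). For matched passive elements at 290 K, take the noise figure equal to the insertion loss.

2.57 dB

Convert to linear (a loss of L dB is a gain of −L dB): F_i = 10^(NF_i/10), G_i = 10^(G_i,dB/10)
  Stage 1: F_1 = 10^(1.26/10) = 1.337, G_1 = 10^(−1.26/10) = 0.7482
  Stage 2: F_2 = 10^(1.08/10) = 1.282, G_2 = 10^(12.7/10) = 18.62
  Stage 3: F_3 = 10^(2.09/10) = 1.618, G_3 = 10^(8.07/10) = 6.412
  Stage 4: F_4 = 10^(7.38/10) = 5.470, G_4 = 10^(13.8/10) = 23.99
Friis cascade:
  F = 1.337 + (1.282 − 1)/0.7482 + (1.618 − 1)/13.93 + (5.470 − 1)/89.33 = 1.808
NF = 10 log₁₀(1.808) = 2.57 dB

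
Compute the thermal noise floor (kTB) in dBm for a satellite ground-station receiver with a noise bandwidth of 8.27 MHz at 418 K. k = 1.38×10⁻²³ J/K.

−103.2 dBm

P_n = kTB = 1.38×10⁻²³ × 418 × 8.27×10⁶ = 4.77×10⁻¹⁴ W
In dBm: 10 log₁₀(4.77×10⁻¹⁴ / 10⁻³) = −103.2 dBm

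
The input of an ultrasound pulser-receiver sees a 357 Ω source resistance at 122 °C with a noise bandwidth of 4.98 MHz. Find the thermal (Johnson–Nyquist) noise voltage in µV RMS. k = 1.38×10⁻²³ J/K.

6.23 µV

T = 122 °C + 273.15 = 395.15 K
V_n = √(4kTRB)
4kTRB = 4 × 1.38×10⁻²³ × 395.15 × 3.57×10² × 4.98×10⁶ = 3.88×10⁻¹¹ V²
V_n = √(3.88×10⁻¹¹) = 6.23×10⁻⁶ V = 6.23 µV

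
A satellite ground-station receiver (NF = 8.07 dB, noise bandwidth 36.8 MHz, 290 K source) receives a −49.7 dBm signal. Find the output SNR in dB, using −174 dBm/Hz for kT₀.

Noise floor: N = −174 + 10 log₁₀(B) + NF
10 log₁₀(3.68×10⁷) = 75.66 dB
N = −174 + 75.66 + 8.07 = −90.27 dBm
SNR = P_sig − N = −49.7 − (−90.27) = 40.57 dB → 40.6 dB

40.6 dB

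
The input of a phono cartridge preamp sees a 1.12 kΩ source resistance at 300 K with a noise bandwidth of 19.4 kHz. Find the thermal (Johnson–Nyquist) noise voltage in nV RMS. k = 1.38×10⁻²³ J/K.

600 nV

V_n = √(4kTRB)
4kTRB = 4 × 1.38×10⁻²³ × 300 × 1.12×10³ × 1.94×10⁴ = 3.60×10⁻¹³ V²
V_n = √(3.60×10⁻¹³) = 6.00×10⁻⁷ V = 600 nV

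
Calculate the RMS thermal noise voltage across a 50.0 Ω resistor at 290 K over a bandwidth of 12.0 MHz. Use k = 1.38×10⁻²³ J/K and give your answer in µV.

3.10 µV

V_n = √(4kTRB)
4kTRB = 4 × 1.38×10⁻²³ × 290 × 5.00×10¹ × 1.20×10⁷ = 9.60×10⁻¹² V²
V_n = √(9.60×10⁻¹²) = 3.10×10⁻⁶ V = 3.10 µV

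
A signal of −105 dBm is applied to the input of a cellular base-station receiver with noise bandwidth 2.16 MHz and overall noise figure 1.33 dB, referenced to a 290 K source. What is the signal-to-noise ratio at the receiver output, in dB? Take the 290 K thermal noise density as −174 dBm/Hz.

Noise floor: N = −174 + 10 log₁₀(B) + NF
10 log₁₀(2.16×10⁶) = 63.34 dB
N = −174 + 63.34 + 1.33 = −109.33 dBm
SNR = P_sig − N = −105 − (−109.33) = 4.33 dB → 4.3 dB

4.3 dB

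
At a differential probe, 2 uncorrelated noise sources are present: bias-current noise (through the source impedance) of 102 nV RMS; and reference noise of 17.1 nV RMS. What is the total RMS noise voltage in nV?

Uncorrelated sources add in power (mean-square): V_tot = √(ΣV_i²)
V_tot = √[(1.02×10⁻⁷)² + (1.71×10⁻⁸)²] = 1.03×10⁻⁷ V = 103 nV

103 nV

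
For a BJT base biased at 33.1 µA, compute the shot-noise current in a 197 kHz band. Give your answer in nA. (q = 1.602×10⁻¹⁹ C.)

I_n = √(2qI·B)
2qI·B = 2 × 1.602×10⁻¹⁹ × 3.31×10⁻⁵ × 1.97×10⁵ = 2.09×10⁻¹⁸ A²
I_n = √(2.09×10⁻¹⁸) = 1.45×10⁻⁹ A = 1.45 nA

1.45 nA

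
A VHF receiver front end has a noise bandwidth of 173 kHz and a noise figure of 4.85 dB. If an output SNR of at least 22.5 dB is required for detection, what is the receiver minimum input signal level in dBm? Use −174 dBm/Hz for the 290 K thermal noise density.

Sensitivity = −174 + 10 log₁₀(B) + NF + SNR_min
= −174 + 52.38 + 4.85 + 22.5
= −94.27 dBm → −94.3 dBm

−94.3 dBm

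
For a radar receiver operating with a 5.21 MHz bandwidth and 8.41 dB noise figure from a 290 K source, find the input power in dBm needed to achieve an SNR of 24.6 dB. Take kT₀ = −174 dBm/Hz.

Sensitivity = −174 + 10 log₁₀(B) + NF + SNR_min
= −174 + 67.17 + 8.41 + 24.6
= −73.82 dBm → −73.8 dBm

−73.8 dBm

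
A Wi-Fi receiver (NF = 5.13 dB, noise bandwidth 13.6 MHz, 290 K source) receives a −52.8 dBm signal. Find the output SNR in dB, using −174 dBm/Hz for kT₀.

Noise floor: N = −174 + 10 log₁₀(B) + NF
10 log₁₀(1.36×10⁷) = 71.34 dB
N = −174 + 71.34 + 5.13 = −97.53 dBm
SNR = P_sig − N = −52.8 − (−97.53) = 44.73 dB → 44.7 dB

44.7 dB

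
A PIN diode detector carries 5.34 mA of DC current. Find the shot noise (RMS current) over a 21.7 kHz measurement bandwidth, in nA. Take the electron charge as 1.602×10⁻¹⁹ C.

I_n = √(2qI·B)
2qI·B = 2 × 1.602×10⁻¹⁹ × 5.34×10⁻³ × 2.17×10⁴ = 3.71×10⁻¹⁷ A²
I_n = √(3.71×10⁻¹⁷) = 6.09×10⁻⁹ A = 6.09 nA

6.09 nA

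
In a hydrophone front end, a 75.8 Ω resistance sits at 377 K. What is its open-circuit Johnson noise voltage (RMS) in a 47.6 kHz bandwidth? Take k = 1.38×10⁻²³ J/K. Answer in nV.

274 nV

V_n = √(4kTRB)
4kTRB = 4 × 1.38×10⁻²³ × 377 × 7.58×10¹ × 4.76×10⁴ = 7.51×10⁻¹⁴ V²
V_n = √(7.51×10⁻¹⁴) = 2.74×10⁻⁷ V = 274 nV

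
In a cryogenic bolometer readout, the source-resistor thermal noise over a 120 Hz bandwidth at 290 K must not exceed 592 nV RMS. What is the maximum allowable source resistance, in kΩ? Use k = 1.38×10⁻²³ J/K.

Johnson–Nyquist: V_n = √(4kTRB) ⇒ R = V_n² / (4kTB)
4kTB = 4 × 1.38×10⁻²³ × 290 × 1.20×10² = 1.92×10⁻¹⁸
R = (5.92×10⁻⁷)² / 1.92×10⁻¹⁸ = 1.82×10⁵ Ω = 182 kΩ

182 kΩ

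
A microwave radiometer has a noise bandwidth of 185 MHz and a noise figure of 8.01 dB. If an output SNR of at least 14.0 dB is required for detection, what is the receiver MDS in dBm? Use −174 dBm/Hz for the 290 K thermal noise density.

Sensitivity = −174 + 10 log₁₀(B) + NF + SNR_min
= −174 + 82.67 + 8.01 + 14.0
= −69.32 dBm → −69.3 dBm

−69.3 dBm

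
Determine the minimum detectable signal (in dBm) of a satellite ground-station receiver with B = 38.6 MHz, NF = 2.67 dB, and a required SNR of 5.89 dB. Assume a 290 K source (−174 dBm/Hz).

Sensitivity = −174 + 10 log₁₀(B) + NF + SNR_min
= −174 + 75.87 + 2.67 + 5.89
= −89.57 dBm → −89.6 dBm

−89.6 dBm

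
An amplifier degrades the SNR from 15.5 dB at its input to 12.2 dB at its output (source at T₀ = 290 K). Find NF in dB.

NF (dB) = SNR_in(dB) − SNR_out(dB) when the source is at T₀
NF = 15.5 − 12.2 = 3.3 dB

3.3 dB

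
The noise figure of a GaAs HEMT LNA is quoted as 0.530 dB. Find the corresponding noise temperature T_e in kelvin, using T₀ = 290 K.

37.6 K

F = 10^(0.530/10) = 1.1298
T_e = (F − 1)·T₀ = (1.1298 − 1) × 290 = 37.6 K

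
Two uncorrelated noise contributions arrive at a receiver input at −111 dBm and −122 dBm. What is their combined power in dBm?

Convert to linear, add, convert back:
P₁ = 7.94×10⁻¹⁵ W, P₂ = 6.31×10⁻¹⁶ W
P_tot = 8.57×10⁻¹⁵ W → 10 log₁₀(P_tot / 10⁻³) = −110.7 dBm

−110.7 dBm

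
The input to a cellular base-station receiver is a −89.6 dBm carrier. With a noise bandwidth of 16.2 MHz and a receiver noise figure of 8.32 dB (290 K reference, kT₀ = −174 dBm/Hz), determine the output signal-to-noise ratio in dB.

Noise floor: N = −174 + 10 log₁₀(B) + NF
10 log₁₀(1.62×10⁷) = 72.1 dB
N = −174 + 72.1 + 8.32 = −93.58 dBm
SNR = P_sig − N = −89.6 − (−93.58) = 3.98 dB → 4.0 dB

4.0 dB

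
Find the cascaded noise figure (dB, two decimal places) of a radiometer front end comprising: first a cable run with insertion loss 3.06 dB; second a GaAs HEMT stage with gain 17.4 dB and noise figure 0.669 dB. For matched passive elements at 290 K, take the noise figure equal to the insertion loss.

3.73 dB

Convert to linear (a loss of L dB is a gain of −L dB): F_i = 10^(NF_i/10), G_i = 10^(G_i,dB/10)
  Stage 1: F_1 = 10^(3.06/10) = 2.023, G_1 = 10^(−3.06/10) = 0.4943
  Stage 2: F_2 = 10^(0.669/10) = 1.167, G_2 = 10^(17.4/10) = 54.95
Friis cascade:
  F = 2.023 + (1.167 − 1)/0.4943 = 2.360
NF = 10 log₁₀(2.360) = 3.73 dB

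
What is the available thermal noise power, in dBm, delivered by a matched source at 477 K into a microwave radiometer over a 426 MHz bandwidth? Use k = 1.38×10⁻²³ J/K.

P_n = kTB = 1.38×10⁻²³ × 477 × 4.26×10⁸ = 2.80×10⁻¹² W
In dBm: 10 log₁₀(2.80×10⁻¹² / 10⁻³) = −85.5 dBm

−85.5 dBm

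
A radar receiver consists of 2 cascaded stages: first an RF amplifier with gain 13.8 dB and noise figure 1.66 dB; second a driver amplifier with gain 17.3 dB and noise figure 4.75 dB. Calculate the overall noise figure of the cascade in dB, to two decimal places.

Convert to linear (a loss of L dB is a gain of −L dB): F_i = 10^(NF_i/10), G_i = 10^(G_i,dB/10)
  Stage 1: F_1 = 10^(1.66/10) = 1.466, G_1 = 10^(13.8/10) = 23.99
  Stage 2: F_2 = 10^(4.75/10) = 2.985, G_2 = 10^(17.3/10) = 53.70
Friis cascade:
  F = 1.466 + (2.985 − 1)/23.99 = 1.548
NF = 10 log₁₀(1.548) = 1.90 dB

1.90 dB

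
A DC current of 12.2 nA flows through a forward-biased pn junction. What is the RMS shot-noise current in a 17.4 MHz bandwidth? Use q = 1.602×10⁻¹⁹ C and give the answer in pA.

I_n = √(2qI·B)
2qI·B = 2 × 1.602×10⁻¹⁹ × 1.22×10⁻⁸ × 1.74×10⁷ = 6.80×10⁻²⁰ A²
I_n = √(6.80×10⁻²⁰) = 2.61×10⁻¹⁰ A = 261 pA

261 pA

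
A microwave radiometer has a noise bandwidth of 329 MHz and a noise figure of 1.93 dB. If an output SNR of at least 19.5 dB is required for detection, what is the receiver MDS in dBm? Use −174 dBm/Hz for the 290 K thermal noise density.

−67.4 dBm

Sensitivity = −174 + 10 log₁₀(B) + NF + SNR_min
= −174 + 85.17 + 1.93 + 19.5
= −67.40 dBm → −67.4 dBm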